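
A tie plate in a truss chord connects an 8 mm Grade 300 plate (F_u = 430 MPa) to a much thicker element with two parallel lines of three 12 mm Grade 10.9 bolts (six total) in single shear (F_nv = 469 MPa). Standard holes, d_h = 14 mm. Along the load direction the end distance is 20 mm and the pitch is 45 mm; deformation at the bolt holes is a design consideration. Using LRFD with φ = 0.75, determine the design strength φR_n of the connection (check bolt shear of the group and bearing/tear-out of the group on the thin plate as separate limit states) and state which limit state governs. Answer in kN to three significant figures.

239 kN (bolt shear governs)

Bolt shear: A_b = π·12²/4 = 113.1 mm²; R_n = 469 × 113.1 × 6 × 1 / 1000 = 318.3 kN → 0.75 × 318.3 = 239 kN.
Bearing (1.2 l_c t F_u ≤ 2.4 d t F_u): upper limit = 2.4·12·8·430 / 1000 = 99.07 kN.
  Edge l_c = 20 − 14/2 = 13 → r_n = 53.66 kN; interior l_c = 45 − 14 = 31 → r_n = 99.07 kN.
  R_n,bearing = 2·53.66 + 4·99.07 = 503.6 kN → 0.75 × 503.6 = 378 kN.
Bolt shear governs: 239 kN.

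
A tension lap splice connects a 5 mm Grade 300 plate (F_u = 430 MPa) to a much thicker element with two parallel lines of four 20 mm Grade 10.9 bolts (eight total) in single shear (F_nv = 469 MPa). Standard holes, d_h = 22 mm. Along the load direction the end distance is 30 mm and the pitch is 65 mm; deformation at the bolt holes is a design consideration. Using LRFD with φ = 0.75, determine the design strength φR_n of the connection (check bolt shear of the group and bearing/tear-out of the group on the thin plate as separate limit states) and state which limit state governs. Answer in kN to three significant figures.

Bolt shear: A_b = π·20²/4 = 314.2 mm²; R_n = 469 × 314.2 × 8 × 1 / 1000 = 1179 kN → 0.75 × 1179 = 884 kN.
Bearing (1.2 l_c t F_u ≤ 2.4 d t F_u): upper limit = 2.4·20·5·430 / 1000 = 103.2 kN.
  Edge l_c = 30 − 22/2 = 19 → r_n = 49.02 kN; interior l_c = 65 − 22 = 43 → r_n = 103.2 kN.
  R_n,bearing = 2·49.02 + 6·103.2 = 717.2 kN → 0.75 × 717.2 = 538 kN.
Bearing governs: 538 kN.

538 kN (bearing governs)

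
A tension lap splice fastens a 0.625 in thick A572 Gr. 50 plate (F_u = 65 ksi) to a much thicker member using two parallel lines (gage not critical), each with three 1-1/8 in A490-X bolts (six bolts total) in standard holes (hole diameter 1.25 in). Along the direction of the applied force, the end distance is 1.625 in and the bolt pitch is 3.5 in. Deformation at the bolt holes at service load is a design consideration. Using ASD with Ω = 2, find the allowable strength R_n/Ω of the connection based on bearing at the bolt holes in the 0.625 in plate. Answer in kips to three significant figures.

Per bolt r_n = 1.2 l_c t F_u ≤ 2.4 d t F_u; upper limit = 2.4 × 1.125 × 0.625 × 65 = 109.7 kips.
Edge bolt: l_c = 1.625 − 1.25/2 = 1 in → 1.2 × 1 × 0.625 × 65 = 48.75 → r_n = 48.75 kips.
Interior bolts: l_c = 3.5 − 1.25 = 2.25 in → 1.2 × 2.25 × 0.625 × 65 = 109.7 → r_n = 109.7 kips.
R_n = 2 × 48.75 + 4 × 109.7 = 536.2 kips.
Allowable strength R_n/Ω = 536.2 / 2 = 268 kips.

268 kips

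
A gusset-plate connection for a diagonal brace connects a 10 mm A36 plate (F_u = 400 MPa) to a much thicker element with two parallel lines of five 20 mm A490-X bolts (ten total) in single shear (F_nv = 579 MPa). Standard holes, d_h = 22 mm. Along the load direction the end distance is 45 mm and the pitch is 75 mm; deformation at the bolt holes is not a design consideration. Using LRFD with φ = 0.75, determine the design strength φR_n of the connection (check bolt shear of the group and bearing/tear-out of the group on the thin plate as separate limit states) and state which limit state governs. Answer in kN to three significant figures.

Bolt shear: A_b = π·20²/4 = 314.2 mm²; R_n = 579 × 314.2 × 10 × 1 / 1000 = 1819 kN → 0.75 × 1819 = 1360 kN.
Bearing (1.5 l_c t F_u ≤ 3.0 d t F_u): upper limit = 3.0·20·10·400 / 1000 = 240 kN.
  Edge l_c = 45 − 22/2 = 34 → r_n = 204 kN; interior l_c = 75 − 22 = 53 → r_n = 240 kN.
  R_n,bearing = 2·204 + 8·240 = 2328 kN → 0.75 × 2328 = 1750 kN.
Bolt shear governs: 1360 kN.

1360 kN (bolt shear governs)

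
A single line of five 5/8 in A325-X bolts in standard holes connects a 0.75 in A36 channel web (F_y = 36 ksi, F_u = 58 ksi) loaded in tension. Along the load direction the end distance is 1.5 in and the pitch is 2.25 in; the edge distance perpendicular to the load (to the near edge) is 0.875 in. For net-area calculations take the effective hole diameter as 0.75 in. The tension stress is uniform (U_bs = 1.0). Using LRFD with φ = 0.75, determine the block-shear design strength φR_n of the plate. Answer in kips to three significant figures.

144 kips

Shear plane L_v = 1.5 + 4·2.25 = 10.5 in; A_gv = 10.5 × 0.75 = 7.875 in².
A_nv = (10.5 − 4.5·0.75) × 0.75 = 5.344 in².
A_nt = (0.875 − 0.5·0.75) × 0.75 = 0.375 in².
0.6 F_u A_nv = 186 kips; 0.6 F_y A_gv = 170.1 kips → shear yielding governs the shear term.
R_n = 170.1 + 1.0 × 58 × 0.375 = 191.8 kips.
Design strength φR_n = 0.75 × 191.8 = 144 kips.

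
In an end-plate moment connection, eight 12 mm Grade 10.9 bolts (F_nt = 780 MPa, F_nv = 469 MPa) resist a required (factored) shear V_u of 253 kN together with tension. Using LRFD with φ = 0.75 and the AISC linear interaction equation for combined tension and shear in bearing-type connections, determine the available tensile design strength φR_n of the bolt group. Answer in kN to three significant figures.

267 kN

A_b = π·12²/4 = 113.1 mm²; f_rv = 253 × 1000 / (8 × 113.1) = 279.6 MPa.
F'_nt = 1.3 F_nt − (F_nt / φF_nv) f_rv = 1.3·780 − (780/(0.75·469))·279.6 = 393.9 MPa, capped at F_nt → F'_nt = 393.9 MPa.
R_n = F'_nt · A_b · n = 393.9 × 113.1 × 8 / 1000 = 356.4 kN.
Design strength φR_n = 0.75 × 356.4 = 267 kN.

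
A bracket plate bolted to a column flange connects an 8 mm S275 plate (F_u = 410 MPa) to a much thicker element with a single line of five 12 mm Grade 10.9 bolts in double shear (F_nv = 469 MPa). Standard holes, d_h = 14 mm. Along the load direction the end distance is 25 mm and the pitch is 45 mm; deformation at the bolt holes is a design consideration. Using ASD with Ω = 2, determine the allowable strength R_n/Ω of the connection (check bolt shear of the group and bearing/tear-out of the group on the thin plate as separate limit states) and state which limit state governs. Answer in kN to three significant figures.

Bolt shear: A_b = π·12²/4 = 113.1 mm²; R_n = 469 × 113.1 × 5 × 2 / 1000 = 530.4 kN → 530.4 / 2 = 265 kN.
Bearing (1.2 l_c t F_u ≤ 2.4 d t F_u): upper limit = 2.4·12·8·410 / 1000 = 94.46 kN.
  Edge l_c = 25 − 14/2 = 18 → r_n = 70.85 kN; interior l_c = 45 − 14 = 31 → r_n = 94.46 kN.
  R_n,bearing = 1·70.85 + 4·94.46 = 448.7 kN → 448.7 / 2 = 224 kN.
Bearing governs: 224 kN.

224 kN (bearing governs)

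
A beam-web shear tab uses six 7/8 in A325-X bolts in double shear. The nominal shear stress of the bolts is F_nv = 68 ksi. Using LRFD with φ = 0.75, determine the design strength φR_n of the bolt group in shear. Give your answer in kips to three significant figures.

A_b = π × 0.875² / 4 = 0.6013 in².
R_n = F_nv · A_b · n · n_s = 68 × 0.6013 × 6 × 2 = 490.7 kips.
Design strength φR_n = 0.75 × 490.7 = 368 kips.

368 kips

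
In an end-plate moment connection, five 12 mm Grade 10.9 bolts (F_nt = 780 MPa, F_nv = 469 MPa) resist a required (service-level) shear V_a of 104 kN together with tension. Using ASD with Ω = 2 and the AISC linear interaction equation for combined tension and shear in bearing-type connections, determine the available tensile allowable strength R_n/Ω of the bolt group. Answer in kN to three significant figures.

114 kN

A_b = π·12²/4 = 113.1 mm²; f_rv = 104 × 1000 / (5 × 113.1) = 183.9 MPa.
F'_nt = 1.3 F_nt − (Ω F_nt / F_nv) f_rv = 1.3·780 − (2·780/469)·183.9 = 402.3 MPa, capped at F_nt → F'_nt = 402.3 MPa.
R_n = F'_nt · A_b · n = 402.3 × 113.1 × 5 / 1000 = 227.5 kN.
Allowable strength R_n/Ω = 227.5 / 2 = 114 kN.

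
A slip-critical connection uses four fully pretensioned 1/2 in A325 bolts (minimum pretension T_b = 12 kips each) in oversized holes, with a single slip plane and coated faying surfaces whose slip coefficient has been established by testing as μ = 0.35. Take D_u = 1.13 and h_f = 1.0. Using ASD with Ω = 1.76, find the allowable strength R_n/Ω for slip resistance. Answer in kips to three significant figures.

10.8 kips

R_n = μ · D_u · h_f · T_b · n_s · n_b = 0.35 × 1.13 × 1.0 × 12 × 1 × 4 = 18.98 kips.
Allowable strength R_n/Ω = 18.98 / 1.76 = 10.8 kips.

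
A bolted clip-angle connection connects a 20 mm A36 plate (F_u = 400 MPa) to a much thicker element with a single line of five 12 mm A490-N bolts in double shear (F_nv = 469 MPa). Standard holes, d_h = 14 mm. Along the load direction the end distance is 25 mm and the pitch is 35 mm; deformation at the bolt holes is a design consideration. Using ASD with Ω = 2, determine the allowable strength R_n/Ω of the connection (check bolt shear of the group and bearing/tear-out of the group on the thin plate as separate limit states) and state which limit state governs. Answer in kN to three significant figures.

Bolt shear: A_b = π·12²/4 = 113.1 mm²; R_n = 469 × 113.1 × 5 × 2 / 1000 = 530.4 kN → 530.4 / 2 = 265 kN.
Bearing (1.2 l_c t F_u ≤ 2.4 d t F_u): upper limit = 2.4·12·20·400 / 1000 = 230.4 kN.
  Edge l_c = 25 − 14/2 = 18 → r_n = 172.8 kN; interior l_c = 35 − 14 = 21 → r_n = 201.6 kN.
  R_n,bearing = 1·172.8 + 4·201.6 = 979.2 kN → 979.2 / 2 = 490 kN.
Bolt shear governs: 265 kN.

265 kN (bolt shear governs)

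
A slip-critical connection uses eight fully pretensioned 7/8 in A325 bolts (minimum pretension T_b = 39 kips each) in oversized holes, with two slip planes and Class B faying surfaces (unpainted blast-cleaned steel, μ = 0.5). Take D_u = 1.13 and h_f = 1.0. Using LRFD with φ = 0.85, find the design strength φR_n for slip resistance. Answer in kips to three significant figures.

R_n = μ · D_u · h_f · T_b · n_s · n_b = 0.5 × 1.13 × 1.0 × 39 × 2 × 8 = 352.6 kips.
Design strength φR_n = 0.85 × 352.6 = 300 kips.

300 kips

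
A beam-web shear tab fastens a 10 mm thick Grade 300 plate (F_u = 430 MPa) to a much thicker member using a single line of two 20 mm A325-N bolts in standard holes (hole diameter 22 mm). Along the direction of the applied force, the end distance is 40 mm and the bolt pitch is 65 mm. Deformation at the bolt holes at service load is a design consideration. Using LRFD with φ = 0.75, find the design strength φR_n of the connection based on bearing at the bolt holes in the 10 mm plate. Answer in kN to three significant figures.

Per bolt r_n = 1.2 l_c t F_u ≤ 2.4 d t F_u; upper limit = 2.4 × 20 × 10 × 430 / 1000 = 206.4 kN.
Edge bolt: l_c = 40 − 22/2 = 29 mm → 1.2 × 29 × 10 × 430 / 1000 = 149.6 → r_n = 149.6 kN.
Interior bolts: l_c = 65 − 22 = 43 mm → 1.2 × 43 × 10 × 430 / 1000 = 221.9 → r_n = 206.4 kN.
R_n = 1 × 149.6 + 1 × 206.4 = 356 kN.
Design strength φR_n = 0.75 × 356 = 267 kN.

267 kN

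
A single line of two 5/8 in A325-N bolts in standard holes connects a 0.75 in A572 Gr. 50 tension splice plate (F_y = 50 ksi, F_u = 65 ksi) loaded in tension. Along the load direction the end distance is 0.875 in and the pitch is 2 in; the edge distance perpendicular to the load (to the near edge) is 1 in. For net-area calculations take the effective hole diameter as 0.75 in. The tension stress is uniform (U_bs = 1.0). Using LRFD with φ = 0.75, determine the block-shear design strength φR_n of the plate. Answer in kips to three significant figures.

Shear plane L_v = 0.875 + 1·2 = 2.875 in; A_gv = 2.875 × 0.75 = 2.156 in².
A_nv = (2.875 − 1.5·0.75) × 0.75 = 1.312 in².
A_nt = (1 − 0.5·0.75) × 0.75 = 0.4688 in².
0.6 F_u A_nv = 51.19 kips; 0.6 F_y A_gv = 64.69 kips → shear rupture governs the shear term.
R_n = 51.19 + 1.0 × 65 × 0.4688 = 81.66 kips.
Design strength φR_n = 0.75 × 81.66 = 61.2 kips.

61.2 kips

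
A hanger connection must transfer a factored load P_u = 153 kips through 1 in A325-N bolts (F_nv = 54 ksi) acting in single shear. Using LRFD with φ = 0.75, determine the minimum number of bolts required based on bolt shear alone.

5 bolts

A_b = π·1²/4 = 0.7854 in².
Per-bolt design strength φR_n = 0.75 × 54 × 0.7854 × 1 = 31.81 kips.
n ≥ 153 / 31.81 = 4.81 → use 5 bolts.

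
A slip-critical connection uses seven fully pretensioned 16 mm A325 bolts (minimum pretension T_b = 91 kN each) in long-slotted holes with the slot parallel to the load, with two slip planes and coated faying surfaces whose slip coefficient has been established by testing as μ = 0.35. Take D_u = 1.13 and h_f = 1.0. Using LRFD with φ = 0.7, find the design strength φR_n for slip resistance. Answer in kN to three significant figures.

R_n = μ · D_u · h_f · T_b · n_s · n_b = 0.35 × 1.13 × 1.0 × 91 × 2 × 7 = 503.9 kN.
Design strength φR_n = 0.7 × 503.9 = 353 kN.

353 kN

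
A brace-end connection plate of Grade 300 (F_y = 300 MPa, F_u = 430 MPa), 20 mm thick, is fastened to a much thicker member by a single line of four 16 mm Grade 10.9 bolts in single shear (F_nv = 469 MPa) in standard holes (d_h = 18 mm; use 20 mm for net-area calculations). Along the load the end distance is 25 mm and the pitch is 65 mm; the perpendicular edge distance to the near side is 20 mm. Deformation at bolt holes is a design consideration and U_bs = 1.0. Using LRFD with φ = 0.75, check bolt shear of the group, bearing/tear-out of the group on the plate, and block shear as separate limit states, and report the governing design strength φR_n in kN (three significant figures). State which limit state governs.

283 kN (bolt shear governs)

Bolt shear: A_b = π·16²/4 = 201.1 mm²; R_n = 469 × 201.1 × 4 × 1 / 1000 = 377.2 kN → 0.75 × 377.2 = 283 kN.
Bearing: edge l_c = 16, r_n = 165.1 kN; interior l_c = 47, r_n = 330.2 kN; R_n = 165.1 + 3·330.2 = 1156 kN → 867 kN.
Block shear: A_gv = 4400, A_nv = 3000, A_nt = 200 mm²; R_n = min(0.6F_uA_nv, 0.6F_yA_gv) + U_bs·F_u·A_nt = 860 kN → 645 kN.
Bolt shear governs: 283 kN.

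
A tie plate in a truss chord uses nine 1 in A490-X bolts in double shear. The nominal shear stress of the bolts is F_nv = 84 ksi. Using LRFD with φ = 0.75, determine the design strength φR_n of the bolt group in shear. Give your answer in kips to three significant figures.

891 kips

A_b = π × 1² / 4 = 0.7854 in².
R_n = F_nv · A_b · n · n_s = 84 × 0.7854 × 9 × 2 = 1188 kips.
Design strength φR_n = 0.75 × 1188 = 891 kips.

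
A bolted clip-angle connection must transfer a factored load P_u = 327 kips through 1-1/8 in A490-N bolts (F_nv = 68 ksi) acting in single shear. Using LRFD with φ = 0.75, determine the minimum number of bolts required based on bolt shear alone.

A_b = π·1.125²/4 = 0.994 in².
Per-bolt design strength φR_n = 0.75 × 68 × 0.994 × 1 = 50.69 kips.
n ≥ 327 / 50.69 = 6.45 → use 7 bolts.

7 bolts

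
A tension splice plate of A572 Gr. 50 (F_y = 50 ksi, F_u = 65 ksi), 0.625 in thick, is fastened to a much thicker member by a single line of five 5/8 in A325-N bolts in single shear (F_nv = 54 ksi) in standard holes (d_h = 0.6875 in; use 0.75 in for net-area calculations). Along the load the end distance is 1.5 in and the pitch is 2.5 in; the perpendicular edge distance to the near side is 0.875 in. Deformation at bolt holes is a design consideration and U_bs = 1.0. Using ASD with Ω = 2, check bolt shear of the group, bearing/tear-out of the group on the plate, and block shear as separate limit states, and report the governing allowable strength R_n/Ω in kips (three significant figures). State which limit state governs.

41.4 kips (bolt shear governs)

Bolt shear: A_b = π·0.625²/4 = 0.3068 in²; R_n = 54 × 0.3068 × 5 × 1 = 82.83 kips → 82.83 / 2 = 41.4 kips.
Bearing: edge l_c = 1.156, r_n = 56.37 kips; interior l_c = 1.812, r_n = 60.94 kips; R_n = 56.37 + 4·60.94 = 300.1 kips → 150 kips.
Block shear: A_gv = 7.188, A_nv = 5.078, A_nt = 0.3125 in²; R_n = min(0.6F_uA_nv, 0.6F_yA_gv) + U_bs·F_u·A_nt = 218.4 kips → 109 kips.
Bolt shear governs: 41.4 kips.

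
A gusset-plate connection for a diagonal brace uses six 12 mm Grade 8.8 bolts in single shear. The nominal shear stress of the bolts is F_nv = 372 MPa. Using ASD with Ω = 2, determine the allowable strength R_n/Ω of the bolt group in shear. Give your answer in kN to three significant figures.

A_b = π × 12² / 4 = 113.1 mm².
R_n = F_nv · A_b · n · n_s = 372 × 113.1 × 6 × 1 / 1000 = 252.4 kN.
Allowable strength R_n/Ω = 252.4 / 2 = 126 kN.

126 kN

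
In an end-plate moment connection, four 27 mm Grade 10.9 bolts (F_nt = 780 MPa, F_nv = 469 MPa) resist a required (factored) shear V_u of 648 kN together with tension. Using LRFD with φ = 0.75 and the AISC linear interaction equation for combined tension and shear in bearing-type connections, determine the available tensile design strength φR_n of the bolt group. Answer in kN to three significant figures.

664 kN

A_b = π·27²/4 = 572.6 mm²; f_rv = 648 × 1000 / (4 × 572.6) = 282.9 MPa.
F'_nt = 1.3 F_nt − (F_nt / φF_nv) f_rv = 1.3·780 − (780/(0.75·469))·282.9 = 386.6 MPa, capped at F_nt → F'_nt = 386.6 MPa.
R_n = F'_nt · A_b · n = 386.6 × 572.6 × 4 / 1000 = 885.4 kN.
Design strength φR_n = 0.75 × 885.4 = 664 kN.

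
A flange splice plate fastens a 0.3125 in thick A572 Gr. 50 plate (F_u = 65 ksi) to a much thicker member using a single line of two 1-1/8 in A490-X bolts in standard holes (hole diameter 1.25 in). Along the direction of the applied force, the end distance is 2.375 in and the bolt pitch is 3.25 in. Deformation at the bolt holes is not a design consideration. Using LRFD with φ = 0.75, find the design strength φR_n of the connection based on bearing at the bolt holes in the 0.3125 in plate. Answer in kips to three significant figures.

Per bolt r_n = 1.5 l_c t F_u ≤ 3.0 d t F_u; upper limit = 3.0 × 1.125 × 0.3125 × 65 = 68.55 kips.
Edge bolt: l_c = 2.375 − 1.25/2 = 1.75 in → 1.5 × 1.75 × 0.3125 × 65 = 53.32 → r_n = 53.32 kips.
Interior bolts: l_c = 3.25 − 1.25 = 2 in → 1.5 × 2 × 0.3125 × 65 = 60.94 → r_n = 60.94 kips.
R_n = 1 × 53.32 + 1 × 60.94 = 114.3 kips.
Design strength φR_n = 0.75 × 114.3 = 85.7 kips.

85.7 kips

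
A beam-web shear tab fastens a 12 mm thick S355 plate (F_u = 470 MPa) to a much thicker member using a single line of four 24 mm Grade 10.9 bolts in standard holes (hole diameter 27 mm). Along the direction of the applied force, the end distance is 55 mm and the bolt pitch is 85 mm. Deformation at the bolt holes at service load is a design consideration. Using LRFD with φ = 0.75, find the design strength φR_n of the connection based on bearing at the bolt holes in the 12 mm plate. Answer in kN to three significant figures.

Per bolt r_n = 1.2 l_c t F_u ≤ 2.4 d t F_u; upper limit = 2.4 × 24 × 12 × 470 / 1000 = 324.9 kN.
Edge bolt: l_c = 55 − 27/2 = 41.5 mm → 1.2 × 41.5 × 12 × 470 / 1000 = 280.9 → r_n = 280.9 kN.
Interior bolts: l_c = 85 − 27 = 58 mm → 1.2 × 58 × 12 × 470 / 1000 = 392.5 → r_n = 324.9 kN.
R_n = 1 × 280.9 + 3 × 324.9 = 1255 kN.
Design strength φR_n = 0.75 × 1255 = 942 kN.

942 kN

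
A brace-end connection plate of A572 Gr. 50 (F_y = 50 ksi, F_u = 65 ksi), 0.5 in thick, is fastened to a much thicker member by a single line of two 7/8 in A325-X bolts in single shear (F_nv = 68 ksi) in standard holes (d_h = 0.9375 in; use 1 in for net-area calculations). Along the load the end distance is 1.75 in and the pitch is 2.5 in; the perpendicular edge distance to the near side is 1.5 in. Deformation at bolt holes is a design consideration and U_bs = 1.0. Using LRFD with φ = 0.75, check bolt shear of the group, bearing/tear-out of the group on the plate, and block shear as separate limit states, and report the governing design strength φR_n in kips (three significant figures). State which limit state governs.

Bolt shear: A_b = π·0.875²/4 = 0.6013 in²; R_n = 68 × 0.6013 × 2 × 1 = 81.78 kips → 0.75 × 81.78 = 61.3 kips.
Bearing: edge l_c = 1.281, r_n = 49.97 kips; interior l_c = 1.562, r_n = 60.94 kips; R_n = 49.97 + 1·60.94 = 110.9 kips → 83.2 kips.
Block shear: A_gv = 2.125, A_nv = 1.375, A_nt = 0.5 in²; R_n = min(0.6F_uA_nv, 0.6F_yA_gv) + U_bs·F_u·A_nt = 86.12 kips → 64.6 kips.
Bolt shear governs: 61.3 kips.

61.3 kips (bolt shear governs)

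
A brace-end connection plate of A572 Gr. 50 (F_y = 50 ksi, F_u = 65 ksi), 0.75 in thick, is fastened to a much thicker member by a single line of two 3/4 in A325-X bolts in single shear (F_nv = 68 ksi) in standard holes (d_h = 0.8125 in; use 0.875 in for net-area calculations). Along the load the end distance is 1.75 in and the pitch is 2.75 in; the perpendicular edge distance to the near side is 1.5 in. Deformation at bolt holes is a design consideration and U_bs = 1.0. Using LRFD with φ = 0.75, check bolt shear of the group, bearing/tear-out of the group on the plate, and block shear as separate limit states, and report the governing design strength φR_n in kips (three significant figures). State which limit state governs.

Bolt shear: A_b = π·0.75²/4 = 0.4418 in²; R_n = 68 × 0.4418 × 2 × 1 = 60.08 kips → 0.75 × 60.08 = 45.1 kips.
Bearing: edge l_c = 1.344, r_n = 78.61 kips; interior l_c = 1.938, r_n = 87.75 kips; R_n = 78.61 + 1·87.75 = 166.4 kips → 125 kips.
Block shear: A_gv = 3.375, A_nv = 2.391, A_nt = 0.7969 in²; R_n = min(0.6F_uA_nv, 0.6F_yA_gv) + U_bs·F_u·A_nt = 145 kips → 109 kips.
Bolt shear governs: 45.1 kips.

45.1 kips (bolt shear governs)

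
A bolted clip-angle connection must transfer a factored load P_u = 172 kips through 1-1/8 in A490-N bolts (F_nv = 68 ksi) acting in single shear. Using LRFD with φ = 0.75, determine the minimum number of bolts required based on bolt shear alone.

A_b = π·1.125²/4 = 0.994 in².
Per-bolt design strength φR_n = 0.75 × 68 × 0.994 × 1 = 50.69 kips.
n ≥ 172 / 50.69 = 3.393 → use 4 bolts.

4 bolts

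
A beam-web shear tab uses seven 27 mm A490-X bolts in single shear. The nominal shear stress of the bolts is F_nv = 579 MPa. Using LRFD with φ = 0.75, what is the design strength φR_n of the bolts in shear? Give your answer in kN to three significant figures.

1740 kN

A_b = π × 27² / 4 = 572.6 mm².
R_n = F_nv · A_b · n · n_s = 579 × 572.6 × 7 × 1 / 1000 = 2321 kN.
Design strength φR_n = 0.75 × 2321 = 1740 kN.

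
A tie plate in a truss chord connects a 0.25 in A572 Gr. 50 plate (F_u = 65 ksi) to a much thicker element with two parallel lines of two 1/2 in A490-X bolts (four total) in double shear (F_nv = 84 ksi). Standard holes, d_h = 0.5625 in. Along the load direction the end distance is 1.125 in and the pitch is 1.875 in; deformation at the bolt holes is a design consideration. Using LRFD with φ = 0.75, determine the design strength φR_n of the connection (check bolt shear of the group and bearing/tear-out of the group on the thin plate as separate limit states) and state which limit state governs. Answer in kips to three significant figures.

53.9 kips (bearing governs)

Bolt shear: A_b = π·0.5²/4 = 0.1963 in²; R_n = 84 × 0.1963 × 4 × 2 = 131.9 kips → 0.75 × 131.9 = 99 kips.
Bearing (1.2 l_c t F_u ≤ 2.4 d t F_u): upper limit = 2.4·0.5·0.25·65 = 19.5 kips.
  Edge l_c = 1.125 − 0.5625/2 = 0.8438 → r_n = 16.45 kips; interior l_c = 1.875 − 0.5625 = 1.312 → r_n = 19.5 kips.
  R_n,bearing = 2·16.45 + 2·19.5 = 71.91 kips → 0.75 × 71.91 = 53.9 kips.
Bearing governs: 53.9 kips.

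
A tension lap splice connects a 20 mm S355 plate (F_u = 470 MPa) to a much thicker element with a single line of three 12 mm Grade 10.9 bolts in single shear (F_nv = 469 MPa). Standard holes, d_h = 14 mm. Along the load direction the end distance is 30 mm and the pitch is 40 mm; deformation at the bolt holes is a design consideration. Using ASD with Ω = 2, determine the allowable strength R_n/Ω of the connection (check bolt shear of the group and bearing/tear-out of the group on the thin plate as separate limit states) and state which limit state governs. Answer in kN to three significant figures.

79.6 kN (bolt shear governs)

Bolt shear: A_b = π·12²/4 = 113.1 mm²; R_n = 469 × 113.1 × 3 × 1 / 1000 = 159.1 kN → 159.1 / 2 = 79.6 kN.
Bearing (1.2 l_c t F_u ≤ 2.4 d t F_u): upper limit = 2.4·12·20·470 / 1000 = 270.7 kN.
  Edge l_c = 30 − 14/2 = 23 → r_n = 259.4 kN; interior l_c = 40 − 14 = 26 → r_n = 270.7 kN.
  R_n,bearing = 1·259.4 + 2·270.7 = 800.9 kN → 800.9 / 2 = 400 kN.
Bolt shear governs: 79.6 kN.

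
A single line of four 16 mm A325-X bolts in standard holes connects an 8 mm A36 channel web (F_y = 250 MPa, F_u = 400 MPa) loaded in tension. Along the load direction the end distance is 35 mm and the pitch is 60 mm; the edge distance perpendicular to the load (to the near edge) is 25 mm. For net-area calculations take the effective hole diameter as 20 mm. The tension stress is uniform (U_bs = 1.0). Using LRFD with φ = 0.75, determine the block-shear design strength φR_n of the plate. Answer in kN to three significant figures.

Shear plane L_v = 35 + 3·60 = 215 mm; A_gv = 215 × 8 = 1720 mm².
A_nv = (215 − 3.5·20) × 8 = 1160 mm².
A_nt = (25 − 0.5·20) × 8 = 120 mm².
0.6 F_u A_nv = 278.4 kN; 0.6 F_y A_gv = 258 kN → shear yielding governs the shear term.
R_n = 258 + 1.0 × 400 × 120 / 1000 = 306 kN.
Design strength φR_n = 0.75 × 306 = 230 kN.

230 kN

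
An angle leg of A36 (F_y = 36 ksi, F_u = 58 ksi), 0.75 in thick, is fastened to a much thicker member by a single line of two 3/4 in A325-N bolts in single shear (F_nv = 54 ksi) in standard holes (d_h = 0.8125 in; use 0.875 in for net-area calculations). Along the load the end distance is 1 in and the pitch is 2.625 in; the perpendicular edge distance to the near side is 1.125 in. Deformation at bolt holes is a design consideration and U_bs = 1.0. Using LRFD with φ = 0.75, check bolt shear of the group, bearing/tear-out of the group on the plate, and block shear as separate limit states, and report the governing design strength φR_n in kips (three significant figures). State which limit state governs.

Bolt shear: A_b = π·0.75²/4 = 0.4418 in²; R_n = 54 × 0.4418 × 2 × 1 = 47.71 kips → 0.75 × 47.71 = 35.8 kips.
Bearing: edge l_c = 0.5938, r_n = 30.99 kips; interior l_c = 1.812, r_n = 78.3 kips; R_n = 30.99 + 1·78.3 = 109.3 kips → 82 kips.
Block shear: A_gv = 2.719, A_nv = 1.734, A_nt = 0.5156 in²; R_n = min(0.6F_uA_nv, 0.6F_yA_gv) + U_bs·F_u·A_nt = 88.63 kips → 66.5 kips.
Bolt shear governs: 35.8 kips.

35.8 kips (bolt shear governs)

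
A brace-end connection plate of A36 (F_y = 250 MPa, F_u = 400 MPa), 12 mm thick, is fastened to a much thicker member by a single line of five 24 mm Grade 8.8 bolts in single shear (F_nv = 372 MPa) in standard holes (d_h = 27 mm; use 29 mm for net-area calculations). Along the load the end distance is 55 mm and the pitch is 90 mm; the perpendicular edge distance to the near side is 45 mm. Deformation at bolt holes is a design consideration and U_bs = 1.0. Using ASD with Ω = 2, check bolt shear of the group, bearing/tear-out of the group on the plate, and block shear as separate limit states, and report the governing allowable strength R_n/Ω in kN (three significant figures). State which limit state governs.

421 kN (bolt shear governs)

Bolt shear: A_b = π·24²/4 = 452.4 mm²; R_n = 372 × 452.4 × 5 × 1 / 1000 = 841.4 kN → 841.4 / 2 = 421 kN.
Bearing: edge l_c = 41.5, r_n = 239 kN; interior l_c = 63, r_n = 276.5 kN; R_n = 239 + 4·276.5 = 1345 kN → 672 kN.
Block shear: A_gv = 4980, A_nv = 3414, A_nt = 366 mm²; R_n = min(0.6F_uA_nv, 0.6F_yA_gv) + U_bs·F_u·A_nt = 893.4 kN → 447 kN.
Bolt shear governs: 421 kN.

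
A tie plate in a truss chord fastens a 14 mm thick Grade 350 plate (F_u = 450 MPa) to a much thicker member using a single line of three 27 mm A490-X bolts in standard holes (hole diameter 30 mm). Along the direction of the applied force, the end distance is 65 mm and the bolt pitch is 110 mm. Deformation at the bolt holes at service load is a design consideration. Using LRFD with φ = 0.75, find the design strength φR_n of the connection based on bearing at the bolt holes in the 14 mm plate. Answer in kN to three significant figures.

896 kN

Per bolt r_n = 1.2 l_c t F_u ≤ 2.4 d t F_u; upper limit = 2.4 × 27 × 14 × 450 / 1000 = 408.2 kN.
Edge bolt: l_c = 65 − 30/2 = 50 mm → 1.2 × 50 × 14 × 450 / 1000 = 378 → r_n = 378 kN.
Interior bolts: l_c = 110 − 30 = 80 mm → 1.2 × 80 × 14 × 450 / 1000 = 604.8 → r_n = 408.2 kN.
R_n = 1 × 378 + 2 × 408.2 = 1194 kN.
Design strength φR_n = 0.75 × 1194 = 896 kN.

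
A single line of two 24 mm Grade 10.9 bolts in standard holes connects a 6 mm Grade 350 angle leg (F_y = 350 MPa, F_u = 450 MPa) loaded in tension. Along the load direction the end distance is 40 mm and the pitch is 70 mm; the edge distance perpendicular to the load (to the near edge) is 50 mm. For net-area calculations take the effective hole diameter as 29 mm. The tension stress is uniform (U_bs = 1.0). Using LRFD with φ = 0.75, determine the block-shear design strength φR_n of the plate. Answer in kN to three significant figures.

153 kN

Shear plane L_v = 40 + 1·70 = 110 mm; A_gv = 110 × 6 = 660 mm².
A_nv = (110 − 1.5·29) × 6 = 399 mm².
A_nt = (50 − 0.5·29) × 6 = 213 mm².
0.6 F_u A_nv = 107.7 kN; 0.6 F_y A_gv = 138.6 kN → shear rupture governs the shear term.
R_n = 107.7 + 1.0 × 450 × 213 / 1000 = 203.6 kN.
Design strength φR_n = 0.75 × 203.6 = 153 kN.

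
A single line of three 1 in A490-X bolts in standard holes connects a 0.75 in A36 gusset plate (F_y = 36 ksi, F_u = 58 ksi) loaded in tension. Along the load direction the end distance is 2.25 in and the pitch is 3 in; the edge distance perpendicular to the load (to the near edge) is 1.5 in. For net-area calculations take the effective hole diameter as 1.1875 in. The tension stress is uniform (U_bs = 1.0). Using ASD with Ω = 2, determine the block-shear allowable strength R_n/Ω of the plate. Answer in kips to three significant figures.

86.5 kips

Shear plane L_v = 2.25 + 2·3 = 8.25 in; A_gv = 8.25 × 0.75 = 6.188 in².
A_nv = (8.25 − 2.5·1.1875) × 0.75 = 3.961 in².
A_nt = (1.5 − 0.5·1.1875) × 0.75 = 0.6797 in².
0.6 F_u A_nv = 137.8 kips; 0.6 F_y A_gv = 133.6 kips → shear yielding governs the shear term.
R_n = 133.6 + 1.0 × 58 × 0.6797 = 173.1 kips.
Allowable strength R_n/Ω = 173.1 / 2 = 86.5 kips.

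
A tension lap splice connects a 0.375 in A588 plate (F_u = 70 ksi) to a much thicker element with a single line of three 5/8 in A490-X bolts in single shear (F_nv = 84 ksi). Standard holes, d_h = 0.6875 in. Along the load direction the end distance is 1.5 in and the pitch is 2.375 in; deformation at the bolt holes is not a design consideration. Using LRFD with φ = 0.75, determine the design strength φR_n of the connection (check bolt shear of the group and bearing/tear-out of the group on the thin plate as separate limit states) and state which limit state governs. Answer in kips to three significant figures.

58 kips (bolt shear governs)

Bolt shear: A_b = π·0.625²/4 = 0.3068 in²; R_n = 84 × 0.3068 × 3 × 1 = 77.31 kips → 0.75 × 77.31 = 58 kips.
Bearing (1.5 l_c t F_u ≤ 3.0 d t F_u): upper limit = 3.0·0.625·0.375·70 = 49.22 kips.
  Edge l_c = 1.5 − 0.6875/2 = 1.156 → r_n = 45.53 kips; interior l_c = 2.375 − 0.6875 = 1.688 → r_n = 49.22 kips.
  R_n,bearing = 1·45.53 + 2·49.22 = 144 kips → 0.75 × 144 = 108 kips.
Bolt shear governs: 58 kips.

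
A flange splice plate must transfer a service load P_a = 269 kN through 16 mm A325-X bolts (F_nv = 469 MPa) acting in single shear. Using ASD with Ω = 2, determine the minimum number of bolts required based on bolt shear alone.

6 bolts

A_b = π·16²/4 = 201.1 mm².
Per-bolt allowable strength R_n/Ω = 469 × 201.1 × 1 / 1000 / 2 = 47.15 kN.
n ≥ 269 / 47.15 = 5.705 → use 6 bolts.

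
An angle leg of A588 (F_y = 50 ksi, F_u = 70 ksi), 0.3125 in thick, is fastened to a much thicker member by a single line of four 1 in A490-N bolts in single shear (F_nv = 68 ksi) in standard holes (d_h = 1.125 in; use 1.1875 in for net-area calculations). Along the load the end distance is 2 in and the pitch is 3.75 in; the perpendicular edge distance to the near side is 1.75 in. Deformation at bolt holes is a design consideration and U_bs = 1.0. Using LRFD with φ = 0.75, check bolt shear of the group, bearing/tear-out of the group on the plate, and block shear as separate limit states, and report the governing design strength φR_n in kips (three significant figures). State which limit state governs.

Bolt shear: A_b = π·1²/4 = 0.7854 in²; R_n = 68 × 0.7854 × 4 × 1 = 213.6 kips → 0.75 × 213.6 = 160 kips.
Bearing: edge l_c = 1.438, r_n = 37.73 kips; interior l_c = 2.625, r_n = 52.5 kips; R_n = 37.73 + 3·52.5 = 195.2 kips → 146 kips.
Block shear: A_gv = 4.141, A_nv = 2.842, A_nt = 0.3613 in²; R_n = min(0.6F_uA_nv, 0.6F_yA_gv) + U_bs·F_u·A_nt = 144.6 kips → 108 kips.
Block shear governs: 108 kips.

108 kips (block shear governs)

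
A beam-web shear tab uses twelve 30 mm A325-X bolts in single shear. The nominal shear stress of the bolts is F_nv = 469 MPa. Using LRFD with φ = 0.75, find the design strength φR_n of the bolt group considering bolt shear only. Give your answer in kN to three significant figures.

A_b = π × 30² / 4 = 706.9 mm².
R_n = F_nv · A_b · n · n_s = 469 × 706.9 × 12 × 1 / 1000 = 3978 kN.
Design strength φR_n = 0.75 × 3978 = 2980 kN.

2980 kN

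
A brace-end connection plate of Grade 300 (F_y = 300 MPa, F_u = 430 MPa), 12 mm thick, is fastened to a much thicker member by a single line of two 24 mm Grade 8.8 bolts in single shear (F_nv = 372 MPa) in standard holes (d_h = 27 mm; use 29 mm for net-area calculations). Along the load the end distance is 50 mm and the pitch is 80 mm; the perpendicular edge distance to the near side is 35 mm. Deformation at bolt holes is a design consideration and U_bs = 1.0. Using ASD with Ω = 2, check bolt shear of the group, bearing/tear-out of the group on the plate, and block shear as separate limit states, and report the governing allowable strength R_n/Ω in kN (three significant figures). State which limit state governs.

168 kN (bolt shear governs)

Bolt shear: A_b = π·24²/4 = 452.4 mm²; R_n = 372 × 452.4 × 2 × 1 / 1000 = 336.6 kN → 336.6 / 2 = 168 kN.
Bearing: edge l_c = 36.5, r_n = 226 kN; interior l_c = 53, r_n = 297.2 kN; R_n = 226 + 1·297.2 = 523.2 kN → 262 kN.
Block shear: A_gv = 1560, A_nv = 1038, A_nt = 246 mm²; R_n = min(0.6F_uA_nv, 0.6F_yA_gv) + U_bs·F_u·A_nt = 373.6 kN → 187 kN.
Bolt shear governs: 168 kN.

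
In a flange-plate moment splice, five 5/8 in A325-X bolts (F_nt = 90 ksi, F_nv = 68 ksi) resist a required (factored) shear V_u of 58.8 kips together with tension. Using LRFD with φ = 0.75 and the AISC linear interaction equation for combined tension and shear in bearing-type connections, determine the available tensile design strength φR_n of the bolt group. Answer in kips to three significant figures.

A_b = π·0.625²/4 = 0.3068 in²; f_rv = 58.8 / (5 × 0.3068) = 38.33 ksi.
F'_nt = 1.3 F_nt − (F_nt / φF_nv) f_rv = 1.3·90 − (90/(0.75·68))·38.33 = 49.36 ksi, capped at F_nt → F'_nt = 49.36 ksi.
R_n = F'_nt · A_b · n = 49.36 × 0.3068 × 5 = 75.71 kips.
Design strength φR_n = 0.75 × 75.71 = 56.8 kips.

56.8 kips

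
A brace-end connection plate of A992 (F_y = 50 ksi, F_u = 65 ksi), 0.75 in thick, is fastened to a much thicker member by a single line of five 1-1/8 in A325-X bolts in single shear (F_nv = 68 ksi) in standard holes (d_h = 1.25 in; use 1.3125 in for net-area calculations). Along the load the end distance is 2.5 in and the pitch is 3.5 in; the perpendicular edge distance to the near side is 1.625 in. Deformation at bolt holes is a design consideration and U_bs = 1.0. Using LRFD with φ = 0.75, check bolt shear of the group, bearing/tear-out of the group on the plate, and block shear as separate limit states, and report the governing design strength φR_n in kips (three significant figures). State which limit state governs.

Bolt shear: A_b = π·1.125²/4 = 0.994 in²; R_n = 68 × 0.994 × 5 × 1 = 338 kips → 0.75 × 338 = 253 kips.
Bearing: edge l_c = 1.875, r_n = 109.7 kips; interior l_c = 2.25, r_n = 131.6 kips; R_n = 109.7 + 4·131.6 = 636.2 kips → 477 kips.
Block shear: A_gv = 12.38, A_nv = 7.945, A_nt = 0.7266 in²; R_n = min(0.6F_uA_nv, 0.6F_yA_gv) + U_bs·F_u·A_nt = 357.1 kips → 268 kips.
Bolt shear governs: 253 kips.

253 kips (bolt shear governs)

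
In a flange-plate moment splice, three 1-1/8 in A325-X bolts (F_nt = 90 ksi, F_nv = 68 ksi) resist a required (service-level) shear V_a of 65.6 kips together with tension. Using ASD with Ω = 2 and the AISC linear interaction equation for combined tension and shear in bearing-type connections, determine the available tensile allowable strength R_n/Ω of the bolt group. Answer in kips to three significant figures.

87.6 kips

A_b = π·1.125²/4 = 0.994 in²; f_rv = 65.6 / (3 × 0.994) = 22 ksi.
F'_nt = 1.3 F_nt − (Ω F_nt / F_nv) f_rv = 1.3·90 − (2·90/68)·22 = 58.77 ksi, capped at F_nt → F'_nt = 58.77 ksi.
R_n = F'_nt · A_b · n = 58.77 × 0.994 × 3 = 175.3 kips.
Allowable strength R_n/Ω = 175.3 / 2 = 87.6 kips.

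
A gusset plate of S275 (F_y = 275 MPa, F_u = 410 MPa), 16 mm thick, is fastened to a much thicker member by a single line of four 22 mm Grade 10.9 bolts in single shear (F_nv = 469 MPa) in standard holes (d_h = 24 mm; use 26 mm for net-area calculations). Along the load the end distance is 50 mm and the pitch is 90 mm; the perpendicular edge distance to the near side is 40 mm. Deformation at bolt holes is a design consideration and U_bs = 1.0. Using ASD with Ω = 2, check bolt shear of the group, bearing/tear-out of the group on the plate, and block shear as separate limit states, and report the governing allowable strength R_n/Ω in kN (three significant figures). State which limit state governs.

Bolt shear: A_b = π·22²/4 = 380.1 mm²; R_n = 469 × 380.1 × 4 × 1 / 1000 = 713.1 kN → 713.1 / 2 = 357 kN.
Bearing: edge l_c = 38, r_n = 299.1 kN; interior l_c = 66, r_n = 346.4 kN; R_n = 299.1 + 3·346.4 = 1338 kN → 669 kN.
Block shear: A_gv = 5120, A_nv = 3664, A_nt = 432 mm²; R_n = min(0.6F_uA_nv, 0.6F_yA_gv) + U_bs·F_u·A_nt = 1022 kN → 511 kN.
Bolt shear governs: 357 kN.

357 kN (bolt shear governs)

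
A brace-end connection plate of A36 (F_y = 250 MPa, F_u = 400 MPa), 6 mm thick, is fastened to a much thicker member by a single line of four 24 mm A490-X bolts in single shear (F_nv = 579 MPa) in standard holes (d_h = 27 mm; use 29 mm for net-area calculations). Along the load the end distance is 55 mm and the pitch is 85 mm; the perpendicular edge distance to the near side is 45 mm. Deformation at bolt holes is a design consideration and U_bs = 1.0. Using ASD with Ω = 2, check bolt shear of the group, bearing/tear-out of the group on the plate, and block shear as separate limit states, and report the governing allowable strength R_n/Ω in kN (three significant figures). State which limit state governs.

Bolt shear: A_b = π·24²/4 = 452.4 mm²; R_n = 579 × 452.4 × 4 × 1 / 1000 = 1048 kN → 1048 / 2 = 524 kN.
Bearing: edge l_c = 41.5, r_n = 119.5 kN; interior l_c = 58, r_n = 138.2 kN; R_n = 119.5 + 3·138.2 = 534.2 kN → 267 kN.
Block shear: A_gv = 1860, A_nv = 1251, A_nt = 183 mm²; R_n = min(0.6F_uA_nv, 0.6F_yA_gv) + U_bs·F_u·A_nt = 352.2 kN → 176 kN.
Block shear governs: 176 kN.

176 kN (block shear governs)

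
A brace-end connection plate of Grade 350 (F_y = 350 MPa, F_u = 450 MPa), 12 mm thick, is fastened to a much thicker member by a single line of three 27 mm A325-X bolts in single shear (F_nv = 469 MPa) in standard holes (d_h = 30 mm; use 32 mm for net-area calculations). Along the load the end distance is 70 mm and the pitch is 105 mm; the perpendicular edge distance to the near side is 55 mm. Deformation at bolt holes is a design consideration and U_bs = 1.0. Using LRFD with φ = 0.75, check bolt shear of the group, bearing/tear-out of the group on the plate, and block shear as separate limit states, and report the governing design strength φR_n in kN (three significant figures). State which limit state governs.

604 kN (bolt shear governs)

Bolt shear: A_b = π·27²/4 = 572.6 mm²; R_n = 469 × 572.6 × 3 × 1 / 1000 = 805.6 kN → 0.75 × 805.6 = 604 kN.
Bearing: edge l_c = 55, r_n = 349.9 kN; interior l_c = 75, r_n = 349.9 kN; R_n = 349.9 + 2·349.9 = 1050 kN → 787 kN.
Block shear: A_gv = 3360, A_nv = 2400, A_nt = 468 mm²; R_n = min(0.6F_uA_nv, 0.6F_yA_gv) + U_bs·F_u·A_nt = 858.6 kN → 644 kN.
Bolt shear governs: 604 kN.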